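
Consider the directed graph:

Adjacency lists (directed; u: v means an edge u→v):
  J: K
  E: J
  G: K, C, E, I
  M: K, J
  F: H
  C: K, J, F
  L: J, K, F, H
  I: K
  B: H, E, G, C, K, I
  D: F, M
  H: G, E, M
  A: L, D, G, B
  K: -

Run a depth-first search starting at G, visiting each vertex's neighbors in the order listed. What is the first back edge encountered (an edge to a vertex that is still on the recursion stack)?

H->G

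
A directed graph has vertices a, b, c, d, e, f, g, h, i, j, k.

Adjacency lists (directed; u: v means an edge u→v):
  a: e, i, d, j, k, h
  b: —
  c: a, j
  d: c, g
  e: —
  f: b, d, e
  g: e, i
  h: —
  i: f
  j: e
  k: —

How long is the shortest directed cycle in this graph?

For each vertex v, BFS finds the shortest path from v back to v.
The shortest such closed walk is c → a → d → c, length 3.

3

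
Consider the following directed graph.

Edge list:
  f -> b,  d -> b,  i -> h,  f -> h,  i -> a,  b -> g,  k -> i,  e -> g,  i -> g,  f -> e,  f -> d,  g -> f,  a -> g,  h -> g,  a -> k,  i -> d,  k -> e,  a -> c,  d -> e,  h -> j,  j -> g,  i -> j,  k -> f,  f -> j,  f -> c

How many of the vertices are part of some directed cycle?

A vertex is on a directed cycle iff it belongs to a strongly connected component of size ≥ 2 (or has a self-loop).
The vertices on cycles are {a, b, d, e, f, g, h, i, j, k} — 10 in total.

10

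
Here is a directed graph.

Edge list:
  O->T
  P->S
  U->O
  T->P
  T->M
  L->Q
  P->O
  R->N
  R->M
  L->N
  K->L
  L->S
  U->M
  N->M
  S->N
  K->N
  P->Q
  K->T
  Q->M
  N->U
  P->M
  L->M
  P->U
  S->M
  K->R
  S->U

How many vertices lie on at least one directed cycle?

6

A vertex is on a directed cycle iff it belongs to a strongly connected component of size ≥ 2 (or has a self-loop).
The vertices on cycles are {N, O, P, S, T, U} — 6 in total.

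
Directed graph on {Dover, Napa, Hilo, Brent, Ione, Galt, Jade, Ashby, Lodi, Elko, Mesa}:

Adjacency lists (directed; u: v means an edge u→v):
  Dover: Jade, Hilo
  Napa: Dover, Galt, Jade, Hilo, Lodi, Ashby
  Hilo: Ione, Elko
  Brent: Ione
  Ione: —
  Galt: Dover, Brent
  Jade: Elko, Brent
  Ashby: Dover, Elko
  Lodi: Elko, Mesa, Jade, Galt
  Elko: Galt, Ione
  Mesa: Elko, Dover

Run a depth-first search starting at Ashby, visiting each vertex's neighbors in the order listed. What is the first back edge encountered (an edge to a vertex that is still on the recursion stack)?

Galt->Dover

DFS from Ashby (visiting each vertex's neighbors in the order listed); mark gray on enter, black on exit:
Ashby gray
  Dover gray
    Jade gray
      Elko gray
        Galt gray
          Galt→Dover: Dover is gray → back edge
First back edge: Galt → Dover.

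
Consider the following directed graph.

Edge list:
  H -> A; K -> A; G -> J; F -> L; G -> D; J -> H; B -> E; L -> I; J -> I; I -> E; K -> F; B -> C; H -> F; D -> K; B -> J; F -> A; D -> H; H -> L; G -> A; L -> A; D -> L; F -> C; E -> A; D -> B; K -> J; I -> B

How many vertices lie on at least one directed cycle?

6

A vertex is on a directed cycle iff it belongs to a strongly connected component of size ≥ 2 (or has a self-loop).
The vertices on cycles are {B, F, H, I, J, L} — 6 in total.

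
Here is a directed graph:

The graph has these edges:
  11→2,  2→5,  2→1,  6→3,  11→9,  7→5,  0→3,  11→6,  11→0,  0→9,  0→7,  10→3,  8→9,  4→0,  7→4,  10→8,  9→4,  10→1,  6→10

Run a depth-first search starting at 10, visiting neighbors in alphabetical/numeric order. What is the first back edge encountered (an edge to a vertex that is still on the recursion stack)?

7→4

DFS from 10 (visiting neighbors in alphabetical/numeric order); mark gray on enter, black on exit:
10 gray
  1 gray
  1 black
  3 gray
  3 black
  8 gray
    9 gray
      4 gray
        0 gray
          0→3: 3 black — skip
          7 gray
            7→4: 4 is gray → back edge
First back edge: 7 → 4.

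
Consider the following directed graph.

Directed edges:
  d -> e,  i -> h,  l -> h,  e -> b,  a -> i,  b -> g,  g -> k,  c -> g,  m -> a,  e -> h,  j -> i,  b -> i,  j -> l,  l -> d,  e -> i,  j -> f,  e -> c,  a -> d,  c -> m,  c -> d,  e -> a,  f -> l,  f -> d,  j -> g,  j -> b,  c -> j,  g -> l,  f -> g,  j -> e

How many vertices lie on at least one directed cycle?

A vertex is on a directed cycle iff it belongs to a strongly connected component of size ≥ 2 (or has a self-loop).
The vertices on cycles are {a, b, c, d, e, f, g, j, l, m} — 10 in total.

10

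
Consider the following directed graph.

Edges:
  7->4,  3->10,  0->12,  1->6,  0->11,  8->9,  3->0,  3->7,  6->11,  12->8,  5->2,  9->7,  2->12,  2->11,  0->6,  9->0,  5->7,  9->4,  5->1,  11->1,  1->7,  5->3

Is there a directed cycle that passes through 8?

Yes

8 is on a cycle iff 8 can reach itself via ≥1 edge.
8 → 9 → 0 → 12 → 8 — yes.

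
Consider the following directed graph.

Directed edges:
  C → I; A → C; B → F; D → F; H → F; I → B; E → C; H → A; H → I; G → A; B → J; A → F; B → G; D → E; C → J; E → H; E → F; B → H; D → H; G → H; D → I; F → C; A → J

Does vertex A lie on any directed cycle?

Yes

A is on a cycle iff A can reach itself via ≥1 edge.
A → C → I → B → G → A — yes.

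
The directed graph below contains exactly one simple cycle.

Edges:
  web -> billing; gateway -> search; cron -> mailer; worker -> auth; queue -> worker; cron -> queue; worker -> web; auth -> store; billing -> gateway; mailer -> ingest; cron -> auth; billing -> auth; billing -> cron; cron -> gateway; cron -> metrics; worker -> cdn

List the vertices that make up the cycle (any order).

web, cron, queue, worker, billing

DFS with gray/black marking from billing:
billing gray
  gateway gray
    search gray
    search black
  gateway black
  cron gray
    mailer gray
      ingest gray
      ingest black
    mailer black
    cron→gateway: gateway black — skip
    metrics gray
    metrics black
    queue gray
      worker gray
        cdn gray
        cdn black
        auth gray
          store gray
          store black
        auth black
        web gray
          web→billing: billing is gray → back edge
Back edge closes the cycle billing → cron → queue → worker → web → billing; its vertices are {web, cron, queue, worker, billing}.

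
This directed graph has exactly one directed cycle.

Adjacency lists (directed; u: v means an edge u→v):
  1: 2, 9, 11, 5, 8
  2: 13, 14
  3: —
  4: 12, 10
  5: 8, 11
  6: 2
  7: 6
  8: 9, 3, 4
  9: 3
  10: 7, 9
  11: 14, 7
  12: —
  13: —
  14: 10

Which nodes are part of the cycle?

DFS with gray/black marking from 2:
2 gray
  13 gray
  13 black
  14 gray
    10 gray
      7 gray
        6 gray
          6→2: 2 is gray → back edge
Back edge closes the cycle 2 → 14 → 10 → 7 → 6 → 2; its vertices are {2, 6, 7, 10, 14}.

2, 6, 7, 10, 14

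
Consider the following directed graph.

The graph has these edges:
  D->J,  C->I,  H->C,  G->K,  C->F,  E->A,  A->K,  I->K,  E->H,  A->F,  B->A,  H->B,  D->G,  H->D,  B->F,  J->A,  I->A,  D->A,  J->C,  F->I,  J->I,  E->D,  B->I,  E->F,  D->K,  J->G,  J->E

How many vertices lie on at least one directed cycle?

A vertex is on a directed cycle iff it belongs to a strongly connected component of size ≥ 2 (or has a self-loop).
The vertices on cycles are {A, D, E, F, H, I, J} — 7 in total.

7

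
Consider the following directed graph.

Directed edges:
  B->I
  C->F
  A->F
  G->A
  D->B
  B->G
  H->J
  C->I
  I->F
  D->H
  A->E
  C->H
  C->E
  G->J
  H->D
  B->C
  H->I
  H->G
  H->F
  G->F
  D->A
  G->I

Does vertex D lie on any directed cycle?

D is on a cycle iff D can reach itself via ≥1 edge.
D → H → D — yes.

Yes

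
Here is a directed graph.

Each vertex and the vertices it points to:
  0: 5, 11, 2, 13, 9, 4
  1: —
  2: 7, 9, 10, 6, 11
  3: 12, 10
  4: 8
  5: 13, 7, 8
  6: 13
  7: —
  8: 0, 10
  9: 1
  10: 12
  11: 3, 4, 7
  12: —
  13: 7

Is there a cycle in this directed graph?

DFS with white/gray/black marking, starting from 1:
1 gray
1 black
0 gray
  5 gray
    13 gray
      7 gray
      7 black
    13 black
    5→7: 7 black — skip
    8 gray
      8→0: 0 is gray → back edge
Back edge found, so a cycle exists: 0 → 5 → 8 → 0.

Yes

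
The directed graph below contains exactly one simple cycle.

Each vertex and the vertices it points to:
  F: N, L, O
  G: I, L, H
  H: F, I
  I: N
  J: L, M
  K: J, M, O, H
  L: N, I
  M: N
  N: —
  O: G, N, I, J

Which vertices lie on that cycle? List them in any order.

DFS with gray/black marking from O:
O gray
  G gray
    I gray
      N gray
      N black
    I black
    L gray
      L→N: N black — skip
      L→I: I black — skip
    L black
    H gray
      F gray
        F→N: N black — skip
        F→L: L black — skip
        F→O: O is gray → back edge
Back edge closes the cycle O → G → H → F → O; its vertices are {F, G, H, O}.

F, G, H, O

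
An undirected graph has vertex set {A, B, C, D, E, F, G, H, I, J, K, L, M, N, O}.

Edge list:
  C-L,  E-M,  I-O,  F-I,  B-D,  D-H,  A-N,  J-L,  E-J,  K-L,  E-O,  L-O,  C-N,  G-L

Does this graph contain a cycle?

Yes

DFS, tracking each vertex's parent; an edge to a visited non-parent vertex closes a cycle.
Start from L:
visit L (parent –)
  visit C (parent L)
    visit N (parent C)
      N–C: parent, skip
      visit A (parent N)
        A–N: parent, skip
    C–L: parent, skip
  visit G (parent L)
    G–L: parent, skip
  visit J (parent L)
    visit E (parent J)
      visit M (parent E)
        M–E: parent, skip
      visit O (parent E)
        O–L: L visited and ≠ parent → cycle
Cycle: L – J – E – O – L.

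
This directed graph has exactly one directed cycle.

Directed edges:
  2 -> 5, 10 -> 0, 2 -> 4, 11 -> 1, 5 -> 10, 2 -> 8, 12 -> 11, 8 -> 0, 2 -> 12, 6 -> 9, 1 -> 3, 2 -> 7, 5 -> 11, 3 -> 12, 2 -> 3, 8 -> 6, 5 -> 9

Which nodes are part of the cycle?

1, 3, 11, 12

DFS with gray/black marking from 3:
3 gray
  12 gray
    11 gray
      1 gray
        1→3: 3 is gray → back edge
Back edge closes the cycle 3 → 12 → 11 → 1 → 3; its vertices are {1, 3, 11, 12}.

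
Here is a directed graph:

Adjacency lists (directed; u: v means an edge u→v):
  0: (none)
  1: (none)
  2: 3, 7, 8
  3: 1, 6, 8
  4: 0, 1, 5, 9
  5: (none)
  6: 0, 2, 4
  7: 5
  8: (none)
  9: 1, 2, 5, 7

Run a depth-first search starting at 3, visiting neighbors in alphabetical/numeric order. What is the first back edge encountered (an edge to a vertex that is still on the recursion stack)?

2->3

DFS from 3 (visiting neighbors in alphabetical/numeric order); mark gray on enter, black on exit:
3 gray
  1 gray
  1 black
  6 gray
    0 gray
    0 black
    2 gray
      2→3: 3 is gray → back edge
First back edge: 2 → 3.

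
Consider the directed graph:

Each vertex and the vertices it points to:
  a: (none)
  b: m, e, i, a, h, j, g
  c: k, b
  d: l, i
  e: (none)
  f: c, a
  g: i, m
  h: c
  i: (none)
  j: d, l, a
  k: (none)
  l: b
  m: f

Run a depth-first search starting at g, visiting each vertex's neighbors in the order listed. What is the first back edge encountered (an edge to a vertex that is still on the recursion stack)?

b->m

DFS from g (visiting each vertex's neighbors in the order listed); mark gray on enter, black on exit:
g gray
  i gray
  i black
  m gray
    f gray
      c gray
        k gray
        k black
        b gray
          b→m: m is gray → back edge
First back edge: b → m.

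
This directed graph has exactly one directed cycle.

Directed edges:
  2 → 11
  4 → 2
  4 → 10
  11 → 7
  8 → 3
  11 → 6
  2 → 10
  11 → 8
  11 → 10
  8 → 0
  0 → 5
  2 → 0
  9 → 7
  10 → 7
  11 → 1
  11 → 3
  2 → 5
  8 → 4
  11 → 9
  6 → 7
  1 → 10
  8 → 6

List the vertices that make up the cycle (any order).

DFS with gray/black marking from 11:
11 gray
  1 gray
    10 gray
      7 gray
      7 black
    10 black
  1 black
  11→7: 7 black — skip
  9 gray
    9→7: 7 black — skip
  9 black
  11→10: 10 black — skip
  3 gray
  3 black
  8 gray
    8→3: 3 black — skip
    0 gray
      5 gray
      5 black
    0 black
    6 gray
      6→7: 7 black — skip
    6 black
    4 gray
      2 gray
        2→10: 10 black — skip
        2→5: 5 black — skip
        2→0: 0 black — skip
        2→11: 11 is gray → back edge
Back edge closes the cycle 11 → 8 → 4 → 2 → 11; its vertices are {2, 4, 8, 11}.

2, 4, 8, 11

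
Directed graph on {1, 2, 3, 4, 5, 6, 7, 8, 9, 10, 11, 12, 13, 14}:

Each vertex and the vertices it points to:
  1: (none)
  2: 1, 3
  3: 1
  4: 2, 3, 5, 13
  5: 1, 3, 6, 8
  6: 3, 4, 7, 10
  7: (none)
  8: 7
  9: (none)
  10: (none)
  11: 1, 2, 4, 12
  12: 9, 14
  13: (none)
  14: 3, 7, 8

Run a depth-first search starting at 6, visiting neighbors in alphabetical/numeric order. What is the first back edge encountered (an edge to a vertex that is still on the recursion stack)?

DFS from 6 (visiting neighbors in alphabetical/numeric order); mark gray on enter, black on exit:
6 gray
  3 gray
    1 gray
    1 black
  3 black
  4 gray
    2 gray
      2→1: 1 black — skip
      2→3: 3 black — skip
    2 black
    4→3: 3 black — skip
    5 gray
      5→1: 1 black — skip
      5→3: 3 black — skip
      5→6: 6 is gray → back edge
First back edge: 5 → 6.

5->6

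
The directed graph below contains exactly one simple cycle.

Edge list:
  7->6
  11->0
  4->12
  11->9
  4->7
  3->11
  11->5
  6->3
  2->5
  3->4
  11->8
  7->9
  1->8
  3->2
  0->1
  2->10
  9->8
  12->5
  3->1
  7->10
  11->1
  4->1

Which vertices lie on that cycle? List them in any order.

3, 4, 6, 7

DFS with gray/black marking from 3:
3 gray
  2 gray
    5 gray
    5 black
    10 gray
    10 black
  2 black
  1 gray
    8 gray
    8 black
  1 black
  4 gray
    7 gray
      9 gray
        9→8: 8 black — skip
      9 black
      7→10: 10 black — skip
      6 gray
        6→3: 3 is gray → back edge
Back edge closes the cycle 3 → 4 → 7 → 6 → 3; its vertices are {3, 4, 6, 7}.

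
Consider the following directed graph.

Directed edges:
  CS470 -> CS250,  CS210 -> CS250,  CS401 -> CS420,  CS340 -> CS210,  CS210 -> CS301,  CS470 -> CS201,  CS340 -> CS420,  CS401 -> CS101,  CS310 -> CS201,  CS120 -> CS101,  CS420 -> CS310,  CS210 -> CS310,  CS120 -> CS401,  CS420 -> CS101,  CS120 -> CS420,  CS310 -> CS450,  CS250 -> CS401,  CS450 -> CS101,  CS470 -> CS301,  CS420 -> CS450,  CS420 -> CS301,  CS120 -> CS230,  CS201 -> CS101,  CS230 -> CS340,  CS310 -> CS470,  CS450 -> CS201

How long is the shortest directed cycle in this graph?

5

For each vertex v, BFS finds the shortest path from v back to v.
The shortest such closed walk is CS401 → CS420 → CS310 → CS470 → CS250 → CS401, length 5.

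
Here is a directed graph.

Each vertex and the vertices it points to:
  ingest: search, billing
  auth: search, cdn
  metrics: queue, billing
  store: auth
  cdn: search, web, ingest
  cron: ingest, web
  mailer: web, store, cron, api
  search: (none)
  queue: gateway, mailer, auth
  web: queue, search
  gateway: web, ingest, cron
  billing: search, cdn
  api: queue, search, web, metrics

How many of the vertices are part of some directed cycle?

12

A vertex is on a directed cycle iff it belongs to a strongly connected component of size ≥ 2 (or has a self-loop).
The vertices on cycles are {api, cdn, web, auth, cron, queue, store, ingest, mailer, billing, gateway, metrics} — 12 in total.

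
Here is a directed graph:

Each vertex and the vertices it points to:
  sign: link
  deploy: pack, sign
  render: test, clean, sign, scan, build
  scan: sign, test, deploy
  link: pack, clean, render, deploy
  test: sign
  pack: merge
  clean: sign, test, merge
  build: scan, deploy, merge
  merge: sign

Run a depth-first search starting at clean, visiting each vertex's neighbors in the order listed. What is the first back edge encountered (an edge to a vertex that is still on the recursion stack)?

merge->sign

DFS from clean (visiting each vertex's neighbors in the order listed); mark gray on enter, black on exit:
clean gray
  sign gray
    link gray
      pack gray
        merge gray
          merge→sign: sign is gray → back edge
First back edge: merge → sign.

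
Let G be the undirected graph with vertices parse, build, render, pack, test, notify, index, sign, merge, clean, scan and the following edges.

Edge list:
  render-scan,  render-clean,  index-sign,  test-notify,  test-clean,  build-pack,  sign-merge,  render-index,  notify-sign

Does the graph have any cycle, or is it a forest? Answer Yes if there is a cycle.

Yes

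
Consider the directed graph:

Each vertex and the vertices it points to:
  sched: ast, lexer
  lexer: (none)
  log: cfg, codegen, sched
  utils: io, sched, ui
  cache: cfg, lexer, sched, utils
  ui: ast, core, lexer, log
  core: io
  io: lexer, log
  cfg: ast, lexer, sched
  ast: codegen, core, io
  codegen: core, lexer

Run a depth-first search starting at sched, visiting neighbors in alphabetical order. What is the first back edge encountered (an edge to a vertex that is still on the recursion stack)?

cfg→ast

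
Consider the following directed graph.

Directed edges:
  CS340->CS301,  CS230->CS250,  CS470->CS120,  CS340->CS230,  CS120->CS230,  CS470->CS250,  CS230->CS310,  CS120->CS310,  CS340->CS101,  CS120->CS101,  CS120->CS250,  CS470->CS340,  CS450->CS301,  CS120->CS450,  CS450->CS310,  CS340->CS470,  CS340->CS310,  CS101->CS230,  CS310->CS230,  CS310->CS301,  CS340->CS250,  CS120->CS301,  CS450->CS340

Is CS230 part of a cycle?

Yes

CS230 is on a cycle iff CS230 can reach itself via ≥1 edge.
CS230 → CS310 → CS230 — yes.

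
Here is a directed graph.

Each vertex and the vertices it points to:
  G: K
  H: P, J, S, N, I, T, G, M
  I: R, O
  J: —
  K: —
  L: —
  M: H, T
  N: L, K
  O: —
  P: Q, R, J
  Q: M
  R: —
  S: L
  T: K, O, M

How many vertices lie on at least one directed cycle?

A vertex is on a directed cycle iff it belongs to a strongly connected component of size ≥ 2 (or has a self-loop).
The vertices on cycles are {H, M, P, Q, T} — 5 in total.

5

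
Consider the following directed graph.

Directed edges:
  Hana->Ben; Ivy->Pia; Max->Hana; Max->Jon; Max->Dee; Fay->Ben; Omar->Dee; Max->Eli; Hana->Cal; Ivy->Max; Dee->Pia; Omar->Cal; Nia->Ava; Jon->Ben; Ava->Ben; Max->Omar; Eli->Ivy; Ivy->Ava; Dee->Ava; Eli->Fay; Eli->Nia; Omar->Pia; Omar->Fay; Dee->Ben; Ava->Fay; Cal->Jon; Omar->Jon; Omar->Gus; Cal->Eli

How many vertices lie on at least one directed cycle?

6

A vertex is on a directed cycle iff it belongs to a strongly connected component of size ≥ 2 (or has a self-loop).
The vertices on cycles are {Cal, Eli, Ivy, Max, Hana, Omar} — 6 in total.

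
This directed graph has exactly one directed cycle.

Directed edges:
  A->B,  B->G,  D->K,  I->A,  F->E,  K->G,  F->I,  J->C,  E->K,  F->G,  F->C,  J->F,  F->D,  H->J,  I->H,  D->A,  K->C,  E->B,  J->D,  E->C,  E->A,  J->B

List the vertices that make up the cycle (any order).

DFS with gray/black marking from J:
J gray
  B gray
    G gray
    G black
  B black
  C gray
  C black
  F gray
    I gray
      H gray
        H→J: J is gray → back edge
Back edge closes the cycle J → F → I → H → J; its vertices are {F, H, I, J}.

F, H, I, J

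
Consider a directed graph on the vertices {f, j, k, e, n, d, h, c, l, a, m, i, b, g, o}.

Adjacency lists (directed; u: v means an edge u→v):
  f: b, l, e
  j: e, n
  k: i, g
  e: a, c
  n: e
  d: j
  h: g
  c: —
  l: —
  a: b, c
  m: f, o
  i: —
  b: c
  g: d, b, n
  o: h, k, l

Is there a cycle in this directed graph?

No

DFS with white/gray/black marking, starting from m:
m gray
  f gray
    b gray
      c gray
      c black
    b black
    l gray
    l black
    e gray
      a gray
        a→b: b black — skip
        a→c: c black — skip
      a black
      e→c: c black — skip
    e black
  f black
  o gray
    h gray
      g gray
        d gray
          j gray
            j→e: e black — skip
            n gray
              n→e: e black — skip
            n black
          j black
        d black
        g→b: b black — skip
        g→n: n black — skip
      g black
    h black
    k gray
      i gray
      i black
      k→g: g black — skip
    k black
    o→l: l black — skip
  o black
m black
Every edge goes to a white or black vertex — no back edge, so the graph is acyclic.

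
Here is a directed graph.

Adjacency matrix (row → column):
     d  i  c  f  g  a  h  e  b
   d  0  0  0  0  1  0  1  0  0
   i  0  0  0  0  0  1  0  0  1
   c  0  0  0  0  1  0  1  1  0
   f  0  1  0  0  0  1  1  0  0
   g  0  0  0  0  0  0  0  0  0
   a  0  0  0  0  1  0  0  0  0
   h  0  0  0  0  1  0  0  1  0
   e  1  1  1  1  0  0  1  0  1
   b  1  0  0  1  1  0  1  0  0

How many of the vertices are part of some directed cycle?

7

A vertex is on a directed cycle iff it belongs to a strongly connected component of size ≥ 2 (or has a self-loop).
The vertices on cycles are {b, c, d, e, f, h, i} — 7 in total.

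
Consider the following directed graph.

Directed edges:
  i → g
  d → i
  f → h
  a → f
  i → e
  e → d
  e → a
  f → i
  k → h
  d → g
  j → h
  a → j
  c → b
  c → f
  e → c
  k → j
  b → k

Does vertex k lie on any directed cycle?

No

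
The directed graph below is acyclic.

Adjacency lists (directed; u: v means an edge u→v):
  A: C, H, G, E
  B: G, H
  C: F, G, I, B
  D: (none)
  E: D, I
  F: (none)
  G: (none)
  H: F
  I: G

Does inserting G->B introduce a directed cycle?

Yes

Adding G→B creates a cycle iff B can already reach G.
Path from B: B → G.
So B → … → G → B is a cycle.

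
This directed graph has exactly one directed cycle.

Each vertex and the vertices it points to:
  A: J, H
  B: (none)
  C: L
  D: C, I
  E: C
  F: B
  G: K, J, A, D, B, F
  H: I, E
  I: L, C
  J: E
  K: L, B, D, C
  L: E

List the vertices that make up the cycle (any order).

C, E, L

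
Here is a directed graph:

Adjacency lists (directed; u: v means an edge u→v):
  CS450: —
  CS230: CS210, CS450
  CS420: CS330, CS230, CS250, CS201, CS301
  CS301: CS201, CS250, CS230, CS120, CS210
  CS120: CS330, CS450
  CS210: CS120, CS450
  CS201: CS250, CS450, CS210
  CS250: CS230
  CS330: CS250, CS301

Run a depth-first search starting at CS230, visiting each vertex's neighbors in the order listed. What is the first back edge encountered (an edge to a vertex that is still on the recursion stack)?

CS250→CS230

DFS from CS230 (visiting each vertex's neighbors in the order listed); mark gray on enter, black on exit:
CS230 gray
  CS210 gray
    CS120 gray
      CS330 gray
        CS250 gray
          CS250→CS230: CS230 is gray → back edge
First back edge: CS250 → CS230.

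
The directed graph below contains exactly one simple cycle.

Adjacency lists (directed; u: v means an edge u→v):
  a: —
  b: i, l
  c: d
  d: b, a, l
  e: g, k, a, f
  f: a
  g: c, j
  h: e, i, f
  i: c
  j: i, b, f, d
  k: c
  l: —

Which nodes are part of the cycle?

b, c, d, i

DFS with gray/black marking from c:
c gray
  d gray
    b gray
      i gray
        i→c: c is gray → back edge
Back edge closes the cycle c → d → b → i → c; its vertices are {b, c, d, i}.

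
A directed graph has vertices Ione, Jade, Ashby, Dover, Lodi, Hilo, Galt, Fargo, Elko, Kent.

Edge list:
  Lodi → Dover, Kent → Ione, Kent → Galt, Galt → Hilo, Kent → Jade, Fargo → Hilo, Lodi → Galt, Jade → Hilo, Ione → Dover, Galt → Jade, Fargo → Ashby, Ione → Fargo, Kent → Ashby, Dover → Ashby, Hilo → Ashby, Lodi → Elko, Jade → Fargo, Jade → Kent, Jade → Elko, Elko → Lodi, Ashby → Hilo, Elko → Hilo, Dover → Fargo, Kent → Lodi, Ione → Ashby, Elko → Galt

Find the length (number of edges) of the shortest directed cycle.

For each vertex v, BFS finds the shortest path from v back to v.
The shortest such closed walk is Kent → Jade → Kent, length 2.

2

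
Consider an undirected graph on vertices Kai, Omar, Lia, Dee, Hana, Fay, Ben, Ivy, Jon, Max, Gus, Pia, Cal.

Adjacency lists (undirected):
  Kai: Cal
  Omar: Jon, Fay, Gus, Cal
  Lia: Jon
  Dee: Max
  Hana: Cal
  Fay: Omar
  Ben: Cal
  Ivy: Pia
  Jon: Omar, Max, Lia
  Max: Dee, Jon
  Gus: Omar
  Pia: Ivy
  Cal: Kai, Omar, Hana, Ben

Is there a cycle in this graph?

DFS, tracking each vertex's parent; an edge to a visited non-parent vertex closes a cycle.
Start from Dee:
visit Dee (parent –)
  visit Max (parent Dee)
    Max–Dee: parent, skip
    visit Jon (parent Max)
      visit Omar (parent Jon)
        Omar–Jon: parent, skip
        visit Fay (parent Omar)
          Fay–Omar: parent, skip
        visit Gus (parent Omar)
          Gus–Omar: parent, skip
        visit Cal (parent Omar)
          visit Kai (parent Cal)
            Kai–Cal: parent, skip
          Cal–Omar: parent, skip
          visit Hana (parent Cal)
            Hana–Cal: parent, skip
          visit Ben (parent Cal)
            Ben–Cal: parent, skip
      Jon–Max: parent, skip
      visit Lia (parent Jon)
        Lia–Jon: parent, skip
visit Ivy (parent –)
  visit Pia (parent Ivy)
    Pia–Ivy: parent, skip
No non-parent visited neighbor found — the graph is a forest.

No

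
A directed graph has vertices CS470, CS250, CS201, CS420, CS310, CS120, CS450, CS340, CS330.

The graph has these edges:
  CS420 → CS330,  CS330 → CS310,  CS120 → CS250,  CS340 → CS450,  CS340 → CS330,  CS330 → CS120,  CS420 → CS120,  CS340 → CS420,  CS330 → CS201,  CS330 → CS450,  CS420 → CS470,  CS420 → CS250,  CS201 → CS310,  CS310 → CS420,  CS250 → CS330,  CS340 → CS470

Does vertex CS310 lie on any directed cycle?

Yes

CS310 is on a cycle iff CS310 can reach itself via ≥1 edge.
CS310 → CS420 → CS330 → CS310 — yes.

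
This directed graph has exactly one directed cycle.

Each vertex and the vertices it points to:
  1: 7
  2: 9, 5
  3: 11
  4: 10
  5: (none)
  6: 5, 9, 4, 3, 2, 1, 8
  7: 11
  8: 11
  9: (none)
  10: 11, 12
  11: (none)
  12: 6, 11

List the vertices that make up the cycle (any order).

4, 6, 10, 12

DFS with gray/black marking from 6:
6 gray
  5 gray
  5 black
  9 gray
  9 black
  4 gray
    10 gray
      11 gray
      11 black
      12 gray
        12→6: 6 is gray → back edge
Back edge closes the cycle 6 → 4 → 10 → 12 → 6; its vertices are {4, 6, 10, 12}.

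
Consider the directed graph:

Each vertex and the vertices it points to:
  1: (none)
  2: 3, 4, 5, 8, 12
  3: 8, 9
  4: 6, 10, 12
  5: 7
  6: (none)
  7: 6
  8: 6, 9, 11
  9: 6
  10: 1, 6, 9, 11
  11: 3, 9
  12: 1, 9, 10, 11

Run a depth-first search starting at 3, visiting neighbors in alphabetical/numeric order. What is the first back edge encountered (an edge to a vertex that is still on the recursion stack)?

11->3

DFS from 3 (visiting neighbors in alphabetical/numeric order); mark gray on enter, black on exit:
3 gray
  8 gray
    6 gray
    6 black
    9 gray
      9→6: 6 black — skip
    9 black
    11 gray
      11→3: 3 is gray → back edge
First back edge: 11 → 3.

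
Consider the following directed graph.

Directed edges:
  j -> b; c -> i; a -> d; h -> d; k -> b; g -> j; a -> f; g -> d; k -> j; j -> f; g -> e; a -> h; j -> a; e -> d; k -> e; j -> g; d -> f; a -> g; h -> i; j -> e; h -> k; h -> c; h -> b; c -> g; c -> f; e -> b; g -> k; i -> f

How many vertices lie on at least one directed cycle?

A vertex is on a directed cycle iff it belongs to a strongly connected component of size ≥ 2 (or has a self-loop).
The vertices on cycles are {a, c, g, h, j, k} — 6 in total.

6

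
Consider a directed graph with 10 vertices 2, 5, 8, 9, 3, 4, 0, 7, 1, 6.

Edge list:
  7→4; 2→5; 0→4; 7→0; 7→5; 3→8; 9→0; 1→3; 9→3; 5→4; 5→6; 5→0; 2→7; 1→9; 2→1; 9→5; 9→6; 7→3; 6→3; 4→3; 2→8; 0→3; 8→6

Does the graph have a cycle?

Yes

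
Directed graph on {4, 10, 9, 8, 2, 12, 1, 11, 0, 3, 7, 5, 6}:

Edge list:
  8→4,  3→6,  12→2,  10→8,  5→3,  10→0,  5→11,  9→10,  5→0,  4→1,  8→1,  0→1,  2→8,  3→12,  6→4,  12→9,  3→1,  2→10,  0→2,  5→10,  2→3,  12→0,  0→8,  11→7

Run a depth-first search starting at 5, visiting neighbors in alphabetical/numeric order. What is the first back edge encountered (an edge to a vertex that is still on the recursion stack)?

DFS from 5 (visiting neighbors in alphabetical/numeric order); mark gray on enter, black on exit:
5 gray
  0 gray
    1 gray
    1 black
    2 gray
      3 gray
        3→1: 1 black — skip
        6 gray
          4 gray
            4→1: 1 black — skip
          4 black
        6 black
        12 gray
          12→0: 0 is gray → back edge
First back edge: 12 → 0.

12→0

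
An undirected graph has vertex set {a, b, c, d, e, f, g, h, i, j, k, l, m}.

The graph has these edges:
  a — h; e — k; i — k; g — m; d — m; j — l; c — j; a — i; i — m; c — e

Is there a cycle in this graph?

No

DFS, tracking each vertex's parent; an edge to a visited non-parent vertex closes a cycle.
Start from g:
visit g (parent –)
  visit m (parent g)
    visit d (parent m)
      d–m: parent, skip
    visit i (parent m)
      visit k (parent i)
        k–i: parent, skip
        visit e (parent k)
          visit c (parent e)
            visit j (parent c)
              visit l (parent j)
                l–j: parent, skip
              j–c: parent, skip
            c–e: parent, skip
          e–k: parent, skip
      i–m: parent, skip
      visit a (parent i)
        a–i: parent, skip
        visit h (parent a)
          h–a: parent, skip
    m–g: parent, skip
visit b (parent –)
visit f (parent –)
No non-parent visited neighbor found — the graph is a forest.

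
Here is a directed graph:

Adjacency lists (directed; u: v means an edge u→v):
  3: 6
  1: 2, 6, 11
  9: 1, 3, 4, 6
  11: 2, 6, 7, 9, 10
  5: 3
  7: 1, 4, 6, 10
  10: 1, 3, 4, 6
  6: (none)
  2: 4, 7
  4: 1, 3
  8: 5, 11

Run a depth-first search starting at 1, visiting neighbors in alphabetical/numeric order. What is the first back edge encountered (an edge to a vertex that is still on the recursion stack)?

4->1

DFS from 1 (visiting neighbors in alphabetical/numeric order); mark gray on enter, black on exit:
1 gray
  2 gray
    4 gray
      4→1: 1 is gray → back edge
First back edge: 4 → 1.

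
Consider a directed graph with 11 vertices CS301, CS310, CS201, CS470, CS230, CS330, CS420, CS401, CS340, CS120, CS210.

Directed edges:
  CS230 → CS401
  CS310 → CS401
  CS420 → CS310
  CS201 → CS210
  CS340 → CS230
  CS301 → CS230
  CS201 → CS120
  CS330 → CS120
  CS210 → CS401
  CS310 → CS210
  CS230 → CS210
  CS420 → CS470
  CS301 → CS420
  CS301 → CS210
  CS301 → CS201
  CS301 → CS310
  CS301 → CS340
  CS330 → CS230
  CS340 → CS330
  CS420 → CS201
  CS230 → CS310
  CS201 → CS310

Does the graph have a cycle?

DFS with white/gray/black marking, starting from CS210:
CS210 gray
  CS401 gray
  CS401 black
CS210 black
CS301 gray
  CS301→CS210: CS210 black — skip
  CS201 gray
    CS120 gray
    CS120 black
    CS201→CS210: CS210 black — skip
    CS310 gray
      CS310→CS401: CS401 black — skip
      CS310→CS210: CS210 black — skip
    CS310 black
  CS201 black
  CS230 gray
    CS230→CS310: CS310 black — skip
    CS230→CS210: CS210 black — skip
    CS230→CS401: CS401 black — skip
  CS230 black
  CS420 gray
    CS420→CS310: CS310 black — skip
    CS420→CS201: CS201 black — skip
    CS470 gray
    CS470 black
  CS420 black
  CS340 gray
    CS330 gray
      CS330→CS120: CS120 black — skip
      CS330→CS230: CS230 black — skip
    CS330 black
    CS340→CS230: CS230 black — skip
  CS340 black
  CS301→CS310: CS310 black — skip
CS301 black
Every edge goes to a white or black vertex — no back edge, so the graph is acyclic.

No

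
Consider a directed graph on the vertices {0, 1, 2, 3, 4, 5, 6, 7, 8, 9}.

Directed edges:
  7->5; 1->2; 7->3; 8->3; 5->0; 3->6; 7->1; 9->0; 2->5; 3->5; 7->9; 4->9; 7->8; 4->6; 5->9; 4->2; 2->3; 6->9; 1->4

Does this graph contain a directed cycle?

No

DFS with white/gray/black marking, starting from 1:
1 gray
  2 gray
    5 gray
      0 gray
      0 black
      9 gray
        9→0: 0 black — skip
      9 black
    5 black
    3 gray
      6 gray
        6→9: 9 black — skip
      6 black
      3→5: 5 black — skip
    3 black
  2 black
  4 gray
    4→2: 2 black — skip
    4→6: 6 black — skip
    4→9: 9 black — skip
  4 black
1 black
7 gray
  7→9: 9 black — skip
  7→3: 3 black — skip
  7→1: 1 black — skip
  7→5: 5 black — skip
  8 gray
    8→3: 3 black — skip
  8 black
7 black
Every edge goes to a white or black vertex — no back edge, so the graph is acyclic.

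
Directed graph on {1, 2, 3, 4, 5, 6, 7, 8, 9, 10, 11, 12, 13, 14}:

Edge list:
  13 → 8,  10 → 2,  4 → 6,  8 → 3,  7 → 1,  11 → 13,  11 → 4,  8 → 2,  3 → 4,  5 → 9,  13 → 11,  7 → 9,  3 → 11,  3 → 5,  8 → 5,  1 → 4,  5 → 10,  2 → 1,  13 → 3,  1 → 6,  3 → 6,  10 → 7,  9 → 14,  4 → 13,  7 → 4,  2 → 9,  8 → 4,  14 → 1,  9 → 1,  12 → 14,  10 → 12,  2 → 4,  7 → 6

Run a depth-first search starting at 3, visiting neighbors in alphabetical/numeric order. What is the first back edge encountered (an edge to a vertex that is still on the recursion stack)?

DFS from 3 (visiting neighbors in alphabetical/numeric order); mark gray on enter, black on exit:
3 gray
  4 gray
    6 gray
    6 black
    13 gray
      13→3: 3 is gray → back edge
First back edge: 13 → 3.

13->3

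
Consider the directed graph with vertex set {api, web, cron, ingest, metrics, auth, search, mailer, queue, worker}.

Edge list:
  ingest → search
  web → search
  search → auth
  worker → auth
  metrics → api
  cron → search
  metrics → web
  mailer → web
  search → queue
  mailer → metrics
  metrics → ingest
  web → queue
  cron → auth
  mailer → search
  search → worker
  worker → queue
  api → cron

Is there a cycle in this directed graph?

No

DFS with white/gray/black marking, starting from search:
search gray
  queue gray
  queue black
  auth gray
  auth black
  worker gray
    worker→queue: queue black — skip
    worker→auth: auth black — skip
  worker black
search black
api gray
  cron gray
    cron→auth: auth black — skip
    cron→search: search black — skip
  cron black
api black
web gray
  web→search: search black — skip
  web→queue: queue black — skip
web black
ingest gray
  ingest→search: search black — skip
ingest black
metrics gray
  metrics→api: api black — skip
  metrics→web: web black — skip
  metrics→ingest: ingest black — skip
metrics black
mailer gray
  mailer→search: search black — skip
  mailer→metrics: metrics black — skip
  mailer→web: web black — skip
mailer black
Every edge goes to a white or black vertex — no back edge, so the graph is acyclic.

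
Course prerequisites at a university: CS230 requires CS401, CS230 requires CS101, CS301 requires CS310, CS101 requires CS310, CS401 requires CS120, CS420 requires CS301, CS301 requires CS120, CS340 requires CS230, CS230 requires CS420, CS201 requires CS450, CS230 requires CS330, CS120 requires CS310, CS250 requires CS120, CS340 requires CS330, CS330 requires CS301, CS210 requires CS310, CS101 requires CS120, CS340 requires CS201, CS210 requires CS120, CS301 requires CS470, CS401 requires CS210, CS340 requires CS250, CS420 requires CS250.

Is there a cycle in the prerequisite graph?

DFS with white/gray/black marking, starting from CS250:
CS250 gray
  CS120 gray
    CS310 gray
    CS310 black
  CS120 black
CS250 black
CS210 gray
  CS210→CS310: CS310 black — skip
  CS210→CS120: CS120 black — skip
CS210 black
CS230 gray
  CS401 gray
    CS401→CS120: CS120 black — skip
    CS401→CS210: CS210 black — skip
  CS401 black
  CS330 gray
    CS301 gray
      CS301→CS310: CS310 black — skip
      CS470 gray
      CS470 black
      CS301→CS120: CS120 black — skip
    CS301 black
  CS330 black
  CS101 gray
    CS101→CS310: CS310 black — skip
    CS101→CS120: CS120 black — skip
  CS101 black
  CS420 gray
    CS420→CS301: CS301 black — skip
    CS420→CS250: CS250 black — skip
  CS420 black
CS230 black
CS340 gray
  CS340→CS230: CS230 black — skip
  CS201 gray
    CS450 gray
    CS450 black
  CS201 black
  CS340→CS330: CS330 black — skip
  CS340→CS250: CS250 black — skip
CS340 black
Every edge goes to a white or black vertex — no back edge, so the graph is acyclic.

No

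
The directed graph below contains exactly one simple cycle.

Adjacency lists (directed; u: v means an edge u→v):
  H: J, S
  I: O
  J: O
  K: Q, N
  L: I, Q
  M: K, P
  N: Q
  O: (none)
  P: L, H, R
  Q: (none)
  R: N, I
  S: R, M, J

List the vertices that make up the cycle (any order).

DFS with gray/black marking from M:
M gray
  K gray
    Q gray
    Q black
    N gray
      N→Q: Q black — skip
    N black
  K black
  P gray
    L gray
      I gray
        O gray
        O black
      I black
      L→Q: Q black — skip
    L black
    H gray
      J gray
        J→O: O black — skip
      J black
      S gray
        R gray
          R→N: N black — skip
          R→I: I black — skip
        R black
        S→M: M is gray → back edge
Back edge closes the cycle M → P → H → S → M; its vertices are {H, M, P, S}.

H, M, P, S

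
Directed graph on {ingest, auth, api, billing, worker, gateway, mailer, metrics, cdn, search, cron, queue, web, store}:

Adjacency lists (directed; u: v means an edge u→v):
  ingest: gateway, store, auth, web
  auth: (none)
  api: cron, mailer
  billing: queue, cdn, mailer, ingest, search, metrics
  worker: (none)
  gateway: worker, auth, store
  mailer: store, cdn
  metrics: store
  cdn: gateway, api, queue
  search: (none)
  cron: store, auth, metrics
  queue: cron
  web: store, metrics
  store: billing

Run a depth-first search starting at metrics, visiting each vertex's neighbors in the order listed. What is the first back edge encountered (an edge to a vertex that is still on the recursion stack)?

cron→store

DFS from metrics (visiting each vertex's neighbors in the order listed); mark gray on enter, black on exit:
metrics gray
  store gray
    billing gray
      queue gray
        cron gray
          cron→store: store is gray → back edge
First back edge: cron → store.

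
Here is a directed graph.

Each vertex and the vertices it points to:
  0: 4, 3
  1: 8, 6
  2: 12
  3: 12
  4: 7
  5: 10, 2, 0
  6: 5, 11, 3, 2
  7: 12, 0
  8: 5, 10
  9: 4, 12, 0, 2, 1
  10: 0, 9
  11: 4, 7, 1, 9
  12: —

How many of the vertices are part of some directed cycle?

10

A vertex is on a directed cycle iff it belongs to a strongly connected component of size ≥ 2 (or has a self-loop).
The vertices on cycles are {0, 1, 4, 5, 6, 7, 8, 9, 10, 11} — 10 in total.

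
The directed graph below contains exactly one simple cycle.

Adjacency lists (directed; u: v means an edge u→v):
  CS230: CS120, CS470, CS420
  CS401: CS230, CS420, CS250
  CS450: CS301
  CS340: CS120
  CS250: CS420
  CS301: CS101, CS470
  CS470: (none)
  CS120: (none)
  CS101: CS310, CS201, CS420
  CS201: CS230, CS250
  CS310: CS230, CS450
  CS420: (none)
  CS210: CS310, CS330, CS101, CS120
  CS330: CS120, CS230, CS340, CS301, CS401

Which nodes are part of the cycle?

DFS with gray/black marking from CS101:
CS101 gray
  CS310 gray
    CS230 gray
      CS120 gray
      CS120 black
      CS470 gray
      CS470 black
      CS420 gray
      CS420 black
    CS230 black
    CS450 gray
      CS301 gray
        CS301→CS101: CS101 is gray → back edge
Back edge closes the cycle CS101 → CS310 → CS450 → CS301 → CS101; its vertices are {CS101, CS301, CS310, CS450}.

CS101, CS301, CS310, CS450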